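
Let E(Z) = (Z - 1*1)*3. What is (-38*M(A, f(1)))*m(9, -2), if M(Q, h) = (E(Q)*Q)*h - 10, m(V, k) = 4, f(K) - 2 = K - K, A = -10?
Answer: -98800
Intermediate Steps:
f(K) = 2 (f(K) = 2 + (K - K) = 2 + 0 = 2)
E(Z) = -3 + 3*Z (E(Z) = (Z - 1)*3 = (-1 + Z)*3 = -3 + 3*Z)
M(Q, h) = -10 + Q*h*(-3 + 3*Q) (M(Q, h) = ((-3 + 3*Q)*Q)*h - 10 = (Q*(-3 + 3*Q))*h - 10 = Q*h*(-3 + 3*Q) - 10 = -10 + Q*h*(-3 + 3*Q))
(-38*M(A, f(1)))*m(9, -2) = -38*(-10 + 3*(-10)*2*(-1 - 10))*4 = -38*(-10 + 3*(-10)*2*(-11))*4 = -38*(-10 + 660)*4 = -38*650*4 = -24700*4 = -98800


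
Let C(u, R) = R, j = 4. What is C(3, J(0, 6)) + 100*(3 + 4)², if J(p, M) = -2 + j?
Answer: 4902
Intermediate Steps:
J(p, M) = 2 (J(p, M) = -2 + 4 = 2)
C(3, J(0, 6)) + 100*(3 + 4)² = 2 + 100*(3 + 4)² = 2 + 100*7² = 2 + 100*49 = 2 + 4900 = 4902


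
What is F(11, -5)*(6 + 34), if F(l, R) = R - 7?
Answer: -480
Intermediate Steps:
F(l, R) = -7 + R
F(11, -5)*(6 + 34) = (-7 - 5)*(6 + 34) = -12*40 = -480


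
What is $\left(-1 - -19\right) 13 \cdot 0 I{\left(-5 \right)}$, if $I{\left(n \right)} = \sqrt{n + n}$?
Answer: $0$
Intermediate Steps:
$I{\left(n \right)} = \sqrt{2} \sqrt{n}$ ($I{\left(n \right)} = \sqrt{2 n} = \sqrt{2} \sqrt{n}$)
$\left(-1 - -19\right) 13 \cdot 0 I{\left(-5 \right)} = \left(-1 - -19\right) 13 \cdot 0 \sqrt{2} \sqrt{-5} = \left(-1 + 19\right) 0 \sqrt{2} i \sqrt{5} = 18 \cdot 0 i \sqrt{10} = 0 i \sqrt{10} = 0$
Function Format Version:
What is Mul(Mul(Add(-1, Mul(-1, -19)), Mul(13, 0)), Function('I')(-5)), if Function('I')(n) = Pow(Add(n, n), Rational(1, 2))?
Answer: 0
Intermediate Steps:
Function('I')(n) = Mul(Pow(2, Rational(1, 2)), Pow(n, Rational(1, 2))) (Function('I')(n) = Pow(Mul(2, n), Rational(1, 2)) = Mul(Pow(2, Rational(1, 2)), Pow(n, Rational(1, 2))))
Mul(Mul(Add(-1, Mul(-1, -19)), Mul(13, 0)), Function('I')(-5)) = Mul(Mul(Add(-1, Mul(-1, -19)), Mul(13, 0)), Mul(Pow(2, Rational(1, 2)), Pow(-5, Rational(1, 2)))) = Mul(Mul(Add(-1, 19), 0), Mul(Pow(2, Rational(1, 2)), Mul(I, Pow(5, Rational(1, 2))))) = Mul(Mul(18, 0), Mul(I, Pow(10, Rational(1, 2)))) = Mul(0, Mul(I, Pow(10, Rational(1, 2)))) = 0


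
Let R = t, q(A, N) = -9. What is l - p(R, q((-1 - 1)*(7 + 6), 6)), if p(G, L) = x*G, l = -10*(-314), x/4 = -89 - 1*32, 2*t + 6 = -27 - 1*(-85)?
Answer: 15724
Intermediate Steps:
t = 26 (t = -3 + (-27 - 1*(-85))/2 = -3 + (-27 + 85)/2 = -3 + (1/2)*58 = -3 + 29 = 26)
R = 26
x = -484 (x = 4*(-89 - 1*32) = 4*(-89 - 32) = 4*(-121) = -484)
l = 3140
p(G, L) = -484*G
l - p(R, q((-1 - 1)*(7 + 6), 6)) = 3140 - (-484)*26 = 3140 - 1*(-12584) = 3140 + 12584 = 15724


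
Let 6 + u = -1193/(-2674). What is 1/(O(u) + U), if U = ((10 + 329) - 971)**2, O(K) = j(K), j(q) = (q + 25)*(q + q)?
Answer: 3575138/1427223683363 ≈ 2.5050e-6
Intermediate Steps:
u = -14851/2674 (u = -6 - 1193/(-2674) = -6 - 1193*(-1/2674) = -6 + 1193/2674 = -14851/2674 ≈ -5.5538)
j(q) = 2*q*(25 + q) (j(q) = (25 + q)*(2*q) = 2*q*(25 + q))
O(K) = 2*K*(25 + K)
U = 399424 (U = (339 - 971)**2 = (-632)**2 = 399424)
1/(O(u) + U) = 1/(2*(-14851/2674)*(25 - 14851/2674) + 399424) = 1/(2*(-14851/2674)*(51999/2674) + 399424) = 1/(-772237149/3575138 + 399424) = 1/(1427223683363/3575138) = 3575138/1427223683363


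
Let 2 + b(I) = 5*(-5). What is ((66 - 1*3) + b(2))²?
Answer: 1296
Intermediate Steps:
b(I) = -27 (b(I) = -2 + 5*(-5) = -2 - 25 = -27)
((66 - 1*3) + b(2))² = ((66 - 1*3) - 27)² = ((66 - 3) - 27)² = (63 - 27)² = 36² = 1296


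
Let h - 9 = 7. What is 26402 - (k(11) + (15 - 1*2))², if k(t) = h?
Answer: 25561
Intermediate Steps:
h = 16 (h = 9 + 7 = 16)
k(t) = 16
26402 - (k(11) + (15 - 1*2))² = 26402 - (16 + (15 - 1*2))² = 26402 - (16 + (15 - 2))² = 26402 - (16 + 13)² = 26402 - 1*29² = 26402 - 1*841 = 26402 - 841 = 25561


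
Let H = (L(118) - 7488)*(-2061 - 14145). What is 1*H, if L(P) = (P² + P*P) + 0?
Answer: -329954160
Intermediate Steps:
L(P) = 2*P² (L(P) = (P² + P²) + 0 = 2*P² + 0 = 2*P²)
H = -329954160 (H = (2*118² - 7488)*(-2061 - 14145) = (2*13924 - 7488)*(-16206) = (27848 - 7488)*(-16206) = 20360*(-16206) = -329954160)
1*H = 1*(-329954160) = -329954160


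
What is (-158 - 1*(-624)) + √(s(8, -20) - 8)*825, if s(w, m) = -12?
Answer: 466 + 1650*I*√5 ≈ 466.0 + 3689.5*I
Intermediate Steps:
(-158 - 1*(-624)) + √(s(8, -20) - 8)*825 = (-158 - 1*(-624)) + √(-12 - 8)*825 = (-158 + 624) + √(-20)*825 = 466 + (2*I*√5)*825 = 466 + 1650*I*√5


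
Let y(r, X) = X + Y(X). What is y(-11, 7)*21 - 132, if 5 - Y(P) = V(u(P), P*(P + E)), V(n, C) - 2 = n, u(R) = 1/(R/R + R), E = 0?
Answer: 603/8 ≈ 75.375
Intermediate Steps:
u(R) = 1/(1 + R)
V(n, C) = 2 + n
Y(P) = 3 - 1/(1 + P) (Y(P) = 5 - (2 + 1/(1 + P)) = 5 + (-2 - 1/(1 + P)) = 3 - 1/(1 + P))
y(r, X) = X + (2 + 3*X)/(1 + X)
y(-11, 7)*21 - 132 = ((-1 + (1 + 7)*(3 + 7))/(1 + 7))*21 - 132 = ((-1 + 8*10)/8)*21 - 132 = ((-1 + 80)/8)*21 - 132 = ((⅛)*79)*21 - 132 = (79/8)*21 - 132 = 1659/8 - 132 = 603/8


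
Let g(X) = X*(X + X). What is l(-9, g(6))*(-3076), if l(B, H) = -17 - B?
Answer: 24608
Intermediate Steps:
g(X) = 2*X² (g(X) = X*(2*X) = 2*X²)
l(-9, g(6))*(-3076) = (-17 - 1*(-9))*(-3076) = (-17 + 9)*(-3076) = -8*(-3076) = 24608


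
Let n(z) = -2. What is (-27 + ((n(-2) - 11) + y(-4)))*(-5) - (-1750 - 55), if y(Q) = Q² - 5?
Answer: 1950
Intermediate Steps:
y(Q) = -5 + Q²
(-27 + ((n(-2) - 11) + y(-4)))*(-5) - (-1750 - 55) = (-27 + ((-2 - 11) + (-5 + (-4)²)))*(-5) - (-1750 - 55) = (-27 + (-13 + (-5 + 16)))*(-5) - 1*(-1805) = (-27 + (-13 + 11))*(-5) + 1805 = (-27 - 2)*(-5) + 1805 = -29*(-5) + 1805 = 145 + 1805 = 1950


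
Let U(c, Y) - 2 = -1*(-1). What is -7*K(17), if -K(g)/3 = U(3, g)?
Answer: 63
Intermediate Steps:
U(c, Y) = 3 (U(c, Y) = 2 - 1*(-1) = 2 + 1 = 3)
K(g) = -9 (K(g) = -3*3 = -9)
-7*K(17) = -7*(-9) = 63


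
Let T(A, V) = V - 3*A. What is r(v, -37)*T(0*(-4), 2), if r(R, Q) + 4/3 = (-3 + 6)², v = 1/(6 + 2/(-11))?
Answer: 46/3 ≈ 15.333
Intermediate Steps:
v = 11/64 (v = 1/(6 + 2*(-1/11)) = 1/(6 - 2/11) = 1/(64/11) = 11/64 ≈ 0.17188)
r(R, Q) = 23/3 (r(R, Q) = -4/3 + (-3 + 6)² = -4/3 + 3² = -4/3 + 9 = 23/3)
r(v, -37)*T(0*(-4), 2) = 23*(2 - 0*(-4))/3 = 23*(2 - 3*0)/3 = 23*(2 + 0)/3 = (23/3)*2 = 46/3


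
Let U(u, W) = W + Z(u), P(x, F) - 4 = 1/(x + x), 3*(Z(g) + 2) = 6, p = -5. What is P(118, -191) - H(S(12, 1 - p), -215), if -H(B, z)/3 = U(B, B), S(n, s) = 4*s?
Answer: 17937/236 ≈ 76.004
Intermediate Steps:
Z(g) = 0 (Z(g) = -2 + (⅓)*6 = -2 + 2 = 0)
P(x, F) = 4 + 1/(2*x) (P(x, F) = 4 + 1/(x + x) = 4 + 1/(2*x))
U(u, W) = W (U(u, W) = W + 0 = W)
H(B, z) = -3*B
P(118, -191) - H(S(12, 1 - p), -215) = (4 + (½)/118) - (-3)*4*(1 - 1*(-5)) = (4 + (½)*(1/118)) - (-3)*4*(1 + 5) = (4 + 1/236) - (-3)*4*6 = 945/236 - (-3)*24 = 945/236 - 1*(-72) = 945/236 + 72 = 17937/236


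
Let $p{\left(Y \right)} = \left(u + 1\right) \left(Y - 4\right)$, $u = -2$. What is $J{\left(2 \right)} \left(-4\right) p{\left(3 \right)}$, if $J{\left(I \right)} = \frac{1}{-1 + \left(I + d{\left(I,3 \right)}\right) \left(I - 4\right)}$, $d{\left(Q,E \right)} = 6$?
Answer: $\frac{4}{17} \approx 0.23529$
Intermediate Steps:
$p{\left(Y \right)} = 4 - Y$ ($p{\left(Y \right)} = \left(-2 + 1\right) \left(Y - 4\right) = - (-4 + Y) = 4 - Y$)
$J{\left(I \right)} = \frac{1}{-1 + \left(-4 + I\right) \left(6 + I\right)}$ ($J{\left(I \right)} = \frac{1}{-1 + \left(I + 6\right) \left(I - 4\right)} = \frac{1}{-1 + \left(6 + I\right) \left(-4 + I\right)} = \frac{1}{-1 + \left(-4 + I\right) \left(6 + I\right)}$)
$J{\left(2 \right)} \left(-4\right) p{\left(3 \right)} = \frac{1}{-25 + 2^{2} + 2 \cdot 2} \left(-4\right) \left(4 - 3\right) = \frac{1}{-25 + 4 + 4} \left(-4\right) \left(4 - 3\right) = \frac{1}{-17} \left(-4\right) 1 = \left(- \frac{1}{17}\right) \left(-4\right) 1 = \frac{4}{17} \cdot 1 = \frac{4}{17}$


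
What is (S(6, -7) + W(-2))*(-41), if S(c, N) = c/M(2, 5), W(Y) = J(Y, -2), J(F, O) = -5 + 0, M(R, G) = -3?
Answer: 287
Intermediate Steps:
J(F, O) = -5
W(Y) = -5
S(c, N) = -c/3 (S(c, N) = c/(-3) = c*(-⅓) = -c/3)
(S(6, -7) + W(-2))*(-41) = (-⅓*6 - 5)*(-41) = (-2 - 5)*(-41) = -7*(-41) = 287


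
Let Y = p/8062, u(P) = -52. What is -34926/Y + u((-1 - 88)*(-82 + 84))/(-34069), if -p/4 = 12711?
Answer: 799410601443/144350353 ≈ 5538.0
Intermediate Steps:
p = -50844 (p = -4*12711 = -50844)
Y = -25422/4031 (Y = -50844/8062 = -50844*1/8062 = -25422/4031 ≈ -6.3066)
-34926/Y + u((-1 - 88)*(-82 + 84))/(-34069) = -34926/(-25422/4031) - 52/(-34069) = -34926*(-4031/25422) - 52*(-1/34069) = 23464451/4237 + 52/34069 = 799410601443/144350353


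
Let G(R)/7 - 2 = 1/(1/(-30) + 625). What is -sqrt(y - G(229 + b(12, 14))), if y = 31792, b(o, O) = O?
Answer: -2*sqrt(2792689386122)/18749 ≈ -178.26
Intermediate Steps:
G(R) = 262696/18749 (G(R) = 14 + 7/(1/(-30) + 625) = 14 + 7/(-1/30 + 625) = 14 + 7/(18749/30) = 14 + 7*(30/18749) = 14 + 210/18749 = 262696/18749)
-sqrt(y - G(229 + b(12, 14))) = -sqrt(31792 - 1*262696/18749) = -sqrt(31792 - 262696/18749) = -sqrt(595805512/18749) = -2*sqrt(2792689386122)/18749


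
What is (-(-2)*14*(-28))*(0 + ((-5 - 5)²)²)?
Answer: -7840000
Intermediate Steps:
(-(-2)*14*(-28))*(0 + ((-5 - 5)²)²) = (-1*(-28)*(-28))*(0 + ((-10)²)²) = (28*(-28))*(0 + 100²) = -784*(0 + 10000) = -784*10000 = -7840000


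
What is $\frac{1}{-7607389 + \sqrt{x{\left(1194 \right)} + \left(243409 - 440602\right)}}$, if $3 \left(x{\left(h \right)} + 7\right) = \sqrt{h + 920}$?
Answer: $- \frac{1}{7607389 - i \sqrt{197200 - \frac{\sqrt{2114}}{3}}} \approx -1.3145 \cdot 10^{-7} - 7.673 \cdot 10^{-12} i$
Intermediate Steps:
$x{\left(h \right)} = -7 + \frac{\sqrt{920 + h}}{3}$ ($x{\left(h \right)} = -7 + \frac{\sqrt{h + 920}}{3} = -7 + \frac{\sqrt{920 + h}}{3}$)
$\frac{1}{-7607389 + \sqrt{x{\left(1194 \right)} + \left(243409 - 440602\right)}} = \frac{1}{-7607389 + \sqrt{\left(-7 + \frac{\sqrt{920 + 1194}}{3}\right) + \left(243409 - 440602\right)}} = \frac{1}{-7607389 + \sqrt{\left(-7 + \frac{\sqrt{2114}}{3}\right) + \left(243409 - 440602\right)}} = \frac{1}{-7607389 + \sqrt{\left(-7 + \frac{\sqrt{2114}}{3}\right) - 197193}} = \frac{1}{-7607389 + \sqrt{-197200 + \frac{\sqrt{2114}}{3}}}$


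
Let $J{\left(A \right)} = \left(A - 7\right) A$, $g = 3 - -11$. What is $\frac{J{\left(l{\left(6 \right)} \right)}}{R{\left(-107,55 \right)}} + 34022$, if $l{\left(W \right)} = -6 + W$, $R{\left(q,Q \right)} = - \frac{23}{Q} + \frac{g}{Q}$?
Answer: $34022$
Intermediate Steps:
$g = 14$ ($g = 3 + 11 = 14$)
$R{\left(q,Q \right)} = - \frac{9}{Q}$ ($R{\left(q,Q \right)} = - \frac{23}{Q} + \frac{14}{Q} = - \frac{9}{Q}$)
$J{\left(A \right)} = A \left(-7 + A\right)$ ($J{\left(A \right)} = \left(-7 + A\right) A = A \left(-7 + A\right)$)
$\frac{J{\left(l{\left(6 \right)} \right)}}{R{\left(-107,55 \right)}} + 34022 = \frac{\left(-6 + 6\right) \left(-7 + \left(-6 + 6\right)\right)}{\left(-9\right) \frac{1}{55}} + 34022 = \frac{0 \left(-7 + 0\right)}{\left(-9\right) \frac{1}{55}} + 34022 = \frac{0 \left(-7\right)}{- \frac{9}{55}} + 34022 = 0 \left(- \frac{55}{9}\right) + 34022 = 0 + 34022 = 34022$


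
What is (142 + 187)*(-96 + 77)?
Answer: -6251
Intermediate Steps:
(142 + 187)*(-96 + 77) = 329*(-19) = -6251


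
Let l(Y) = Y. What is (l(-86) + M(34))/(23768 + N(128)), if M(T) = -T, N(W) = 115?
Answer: -40/7961 ≈ -0.0050245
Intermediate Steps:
(l(-86) + M(34))/(23768 + N(128)) = (-86 - 1*34)/(23768 + 115) = (-86 - 34)/23883 = -120*1/23883 = -40/7961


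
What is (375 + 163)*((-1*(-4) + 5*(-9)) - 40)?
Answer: -43578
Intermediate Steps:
(375 + 163)*((-1*(-4) + 5*(-9)) - 40) = 538*((4 - 45) - 40) = 538*(-41 - 40) = 538*(-81) = -43578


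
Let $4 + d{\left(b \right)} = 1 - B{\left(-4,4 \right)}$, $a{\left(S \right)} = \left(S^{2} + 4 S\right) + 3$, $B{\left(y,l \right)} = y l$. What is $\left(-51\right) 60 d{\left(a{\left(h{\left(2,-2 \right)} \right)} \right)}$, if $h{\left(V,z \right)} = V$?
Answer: $-39780$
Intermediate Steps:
$B{\left(y,l \right)} = l y$
$a{\left(S \right)} = 3 + S^{2} + 4 S$
$d{\left(b \right)} = 13$ ($d{\left(b \right)} = -4 - \left(-1 + 4 \left(-4\right)\right) = -4 + \left(1 - -16\right) = -4 + \left(1 + 16\right) = -4 + 17 = 13$)
$\left(-51\right) 60 d{\left(a{\left(h{\left(2,-2 \right)} \right)} \right)} = \left(-51\right) 60 \cdot 13 = \left(-3060\right) 13 = -39780$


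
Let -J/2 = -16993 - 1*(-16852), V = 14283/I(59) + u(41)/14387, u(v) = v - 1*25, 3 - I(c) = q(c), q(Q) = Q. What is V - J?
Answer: -432688129/805672 ≈ -537.05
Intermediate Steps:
I(c) = 3 - c
u(v) = -25 + v (u(v) = v - 25 = -25 + v)
V = -205488625/805672 (V = 14283/(3 - 1*59) + (-25 + 41)/14387 = 14283/(3 - 59) + 16*(1/14387) = 14283/(-56) + 16/14387 = 14283*(-1/56) + 16/14387 = -14283/56 + 16/14387 = -205488625/805672 ≈ -255.05)
J = 282 (J = -2*(-16993 - 1*(-16852)) = -2*(-16993 + 16852) = -2*(-141) = 282)
V - J = -205488625/805672 - 1*282 = -205488625/805672 - 282 = -432688129/805672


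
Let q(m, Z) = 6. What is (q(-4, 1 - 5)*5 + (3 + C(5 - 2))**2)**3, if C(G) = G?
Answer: 287496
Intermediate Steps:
(q(-4, 1 - 5)*5 + (3 + C(5 - 2))**2)**3 = (6*5 + (3 + (5 - 2))**2)**3 = (30 + (3 + 3)**2)**3 = (30 + 6**2)**3 = (30 + 36)**3 = 66**3 = 287496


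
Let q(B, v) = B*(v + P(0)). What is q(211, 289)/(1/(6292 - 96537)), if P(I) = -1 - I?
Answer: -5484008160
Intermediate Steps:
q(B, v) = B*(-1 + v) (q(B, v) = B*(v + (-1 - 1*0)) = B*(v + (-1 + 0)) = B*(v - 1) = B*(-1 + v))
q(211, 289)/(1/(6292 - 96537)) = (211*(-1 + 289))/(1/(6292 - 96537)) = (211*288)/(1/(-90245)) = 60768/(-1/90245) = 60768*(-90245) = -5484008160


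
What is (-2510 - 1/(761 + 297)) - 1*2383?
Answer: -5176795/1058 ≈ -4893.0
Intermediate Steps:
(-2510 - 1/(761 + 297)) - 1*2383 = (-2510 - 1/1058) - 2383 = -2655581/1058 - 2383 = -5176795/1058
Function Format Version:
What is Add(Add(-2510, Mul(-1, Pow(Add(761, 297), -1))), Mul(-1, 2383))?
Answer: Rational(-5176795, 1058) ≈ -4893.0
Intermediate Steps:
Add(Add(-2510, Mul(-1, Pow(Add(761, 297), -1))), Mul(-1, 2383)) = Add(Add(-2510, Mul(-1, Pow(1058, -1))), -2383) = Add(Add(-2510, Mul(-1, Rational(1, 1058))), -2383) = Add(Add(-2510, Rational(-1, 1058)), -2383) = Add(Rational(-2655581, 1058), -2383) = Rational(-5176795, 1058)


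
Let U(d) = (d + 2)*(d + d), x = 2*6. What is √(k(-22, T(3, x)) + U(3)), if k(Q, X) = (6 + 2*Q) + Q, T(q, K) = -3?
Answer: I*√30 ≈ 5.4772*I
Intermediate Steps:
x = 12
U(d) = 2*d*(2 + d) (U(d) = (2 + d)*(2*d) = 2*d*(2 + d))
k(Q, X) = 6 + 3*Q
√(k(-22, T(3, x)) + U(3)) = √((6 + 3*(-22)) + 2*3*(2 + 3)) = √((6 - 66) + 2*3*5) = √(-60 + 30) = √(-30) = I*√30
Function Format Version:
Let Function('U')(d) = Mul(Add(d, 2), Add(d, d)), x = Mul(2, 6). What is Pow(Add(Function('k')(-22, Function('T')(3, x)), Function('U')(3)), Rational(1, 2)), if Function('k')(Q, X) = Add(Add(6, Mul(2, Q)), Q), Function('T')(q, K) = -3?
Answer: Mul(I, Pow(30, Rational(1, 2))) ≈ Mul(5.4772, I)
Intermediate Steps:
x = 12
Function('U')(d) = Mul(2, d, Add(2, d)) (Function('U')(d) = Mul(Add(2, d), Mul(2, d)) = Mul(2, d, Add(2, d)))
Function('k')(Q, X) = Add(6, Mul(3, Q))
Pow(Add(Function('k')(-22, Function('T')(3, x)), Function('U')(3)), Rational(1, 2)) = Pow(Add(Add(6, Mul(3, -22)), Mul(2, 3, Add(2, 3))), Rational(1, 2)) = Pow(Add(Add(6, -66), Mul(2, 3, 5)), Rational(1, 2)) = Pow(Add(-60, 30), Rational(1, 2)) = Pow(-30, Rational(1, 2)) = Mul(I, Pow(30, Rational(1, 2)))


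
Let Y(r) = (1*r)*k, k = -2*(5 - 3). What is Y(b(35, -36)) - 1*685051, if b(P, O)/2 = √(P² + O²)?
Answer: -685051 - 8*√2521 ≈ -6.8545e+5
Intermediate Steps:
k = -4 (k = -2*2 = -4)
b(P, O) = 2*√(O² + P²) (b(P, O) = 2*√(P² + O²) = 2*√(O² + P²))
Y(r) = -4*r (Y(r) = (1*r)*(-4) = r*(-4) = -4*r)
Y(b(35, -36)) - 1*685051 = -8*√((-36)² + 35²) - 1*685051 = -8*√(1296 + 1225) - 685051 = -8*√2521 - 685051 = -685051 - 8*√2521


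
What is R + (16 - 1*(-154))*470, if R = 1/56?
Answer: 4474401/56 ≈ 79900.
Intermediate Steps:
R = 1/56 ≈ 0.017857
R + (16 - 1*(-154))*470 = 1/56 + (16 - 1*(-154))*470 = 1/56 + (16 + 154)*470 = 1/56 + 170*470 = 1/56 + 79900 = 4474401/56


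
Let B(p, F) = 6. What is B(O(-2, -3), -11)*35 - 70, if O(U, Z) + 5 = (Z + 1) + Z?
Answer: 140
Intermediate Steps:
O(U, Z) = -4 + 2*Z (O(U, Z) = -5 + ((Z + 1) + Z) = -5 + ((1 + Z) + Z) = -5 + (1 + 2*Z) = -4 + 2*Z)
B(O(-2, -3), -11)*35 - 70 = 6*35 - 70 = 210 - 70 = 140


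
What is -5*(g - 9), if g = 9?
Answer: 0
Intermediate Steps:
-5*(g - 9) = -5*(9 - 9) = -5*0 = 0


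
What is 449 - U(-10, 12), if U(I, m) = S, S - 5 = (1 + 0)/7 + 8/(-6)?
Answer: 9349/21 ≈ 445.19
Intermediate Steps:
S = 80/21 (S = 5 + ((1 + 0)/7 + 8/(-6)) = 5 + (1*(1/7) + 8*(-1/6)) = 5 + (1/7 - 4/3) = 5 - 25/21 = 80/21 ≈ 3.8095)
U(I, m) = 80/21
449 - U(-10, 12) = 449 - 1*80/21 = 449 - 80/21 = 9349/21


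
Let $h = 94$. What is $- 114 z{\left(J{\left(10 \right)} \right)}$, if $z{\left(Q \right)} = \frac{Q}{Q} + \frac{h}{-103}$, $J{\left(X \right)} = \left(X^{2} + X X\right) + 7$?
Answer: $- \frac{1026}{103} \approx -9.9612$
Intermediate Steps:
$J{\left(X \right)} = 7 + 2 X^{2}$ ($J{\left(X \right)} = \left(X^{2} + X^{2}\right) + 7 = 2 X^{2} + 7 = 7 + 2 X^{2}$)
$z{\left(Q \right)} = \frac{9}{103}$ ($z{\left(Q \right)} = \frac{Q}{Q} + \frac{94}{-103} = 1 + 94 \left(- \frac{1}{103}\right) = 1 - \frac{94}{103} = \frac{9}{103}$)
$- 114 z{\left(J{\left(10 \right)} \right)} = \left(-114\right) \frac{9}{103} = - \frac{1026}{103}$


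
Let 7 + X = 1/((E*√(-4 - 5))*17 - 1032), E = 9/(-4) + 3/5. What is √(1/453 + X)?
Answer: √(-3260821209216182991210 + 36569826482620860*I)/21585051813 ≈ 1.4835e-5 + 2.6455*I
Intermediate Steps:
E = -33/20 (E = 9*(-¼) + 3*(⅕) = -9/4 + ⅗ = -33/20 ≈ -1.6500)
X = -7 + 400*(-1032 + 1683*I/20)/428842089 (X = -7 + 1/(-33*√(-4 - 5)/20*17 - 1032) = -7 + 1/(-99*I/20*17 - 1032) = -7 + 1/(-1683*I/20 - 1032) = -7 + 1/(-1032 - 1683*I/20) = -7 + 400*(-1032 + 1683*I/20)/428842089 ≈ -7.001 + 7.849e-5*I)
√(1/453 + X) = √(1/453 + (-1000769141/142947363 + 3740*I/47649121)) = √(-151068491170/21585051813 + 3740*I/47649121)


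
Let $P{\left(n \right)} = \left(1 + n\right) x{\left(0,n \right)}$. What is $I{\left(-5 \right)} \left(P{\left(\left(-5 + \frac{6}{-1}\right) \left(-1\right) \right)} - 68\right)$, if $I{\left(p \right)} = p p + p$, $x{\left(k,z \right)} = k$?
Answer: $-1360$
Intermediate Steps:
$I{\left(p \right)} = p + p^{2}$ ($I{\left(p \right)} = p^{2} + p = p + p^{2}$)
$P{\left(n \right)} = 0$ ($P{\left(n \right)} = \left(1 + n\right) 0 = 0$)
$I{\left(-5 \right)} \left(P{\left(\left(-5 + \frac{6}{-1}\right) \left(-1\right) \right)} - 68\right) = - 5 \left(1 - 5\right) \left(0 - 68\right) = \left(-5\right) \left(-4\right) \left(-68\right) = 20 \left(-68\right) = -1360$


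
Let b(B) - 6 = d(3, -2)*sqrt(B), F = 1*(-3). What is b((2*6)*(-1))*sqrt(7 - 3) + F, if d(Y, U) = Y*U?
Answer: 9 - 24*I*sqrt(3) ≈ 9.0 - 41.569*I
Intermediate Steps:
d(Y, U) = U*Y
F = -3
b(B) = 6 - 6*sqrt(B) (b(B) = 6 + (-2*3)*sqrt(B) = 6 - 6*sqrt(B))
b((2*6)*(-1))*sqrt(7 - 3) + F = (6 - 6*sqrt(-12))*sqrt(7 - 3) - 3 = (6 - 6*2*I*sqrt(3))*sqrt(4) - 3 = (6 - 12*I*sqrt(3))*2 - 3 = (12 - 24*I*sqrt(3)) - 3 = 9 - 24*I*sqrt(3)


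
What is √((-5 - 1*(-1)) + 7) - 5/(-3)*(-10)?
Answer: -50/3 + √3 ≈ -14.935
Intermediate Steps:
√((-5 - 1*(-1)) + 7) - 5/(-3)*(-10) = √((-5 + 1) + 7) - 5*(-⅓)*(-10) = √(-4 + 7) + (5/3)*(-10) = √3 - 50/3 = -50/3 + √3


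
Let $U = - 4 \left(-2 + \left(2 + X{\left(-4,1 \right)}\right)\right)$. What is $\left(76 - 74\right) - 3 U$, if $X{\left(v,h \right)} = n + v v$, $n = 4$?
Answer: $242$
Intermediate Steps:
$X{\left(v,h \right)} = 4 + v^{2}$ ($X{\left(v,h \right)} = 4 + v v = 4 + v^{2}$)
$U = -80$ ($U = - 4 \left(-2 + \left(2 + \left(4 + \left(-4\right)^{2}\right)\right)\right) = - 4 \left(-2 + \left(2 + \left(4 + 16\right)\right)\right) = - 4 \left(-2 + \left(2 + 20\right)\right) = - 4 \left(-2 + 22\right) = \left(-4\right) 20 = -80$)
$\left(76 - 74\right) - 3 U = \left(76 - 74\right) - -240 = \left(76 - 74\right) + 240 = 2 + 240 = 242$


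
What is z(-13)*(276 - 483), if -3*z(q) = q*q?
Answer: 11661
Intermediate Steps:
z(q) = -q²/3 (z(q) = -q*q/3 = -q²/3)
z(-13)*(276 - 483) = (-⅓*(-13)²)*(276 - 483) = -⅓*169*(-207) = -169/3*(-207) = 11661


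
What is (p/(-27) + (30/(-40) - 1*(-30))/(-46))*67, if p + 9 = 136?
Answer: -1777309/4968 ≈ -357.75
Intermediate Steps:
p = 127 (p = -9 + 136 = 127)
(p/(-27) + (30/(-40) - 1*(-30))/(-46))*67 = (127/(-27) + (30/(-40) - 1*(-30))/(-46))*67 = (127*(-1/27) + (30*(-1/40) + 30)*(-1/46))*67 = (-127/27 + (-3/4 + 30)*(-1/46))*67 = (-127/27 + (117/4)*(-1/46))*67 = (-127/27 - 117/184)*67 = -26527/4968*67 = -1777309/4968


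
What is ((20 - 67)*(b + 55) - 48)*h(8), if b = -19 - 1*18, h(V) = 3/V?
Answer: -1341/4 ≈ -335.25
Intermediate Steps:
b = -37 (b = -19 - 18 = -37)
((20 - 67)*(b + 55) - 48)*h(8) = ((20 - 67)*(-37 + 55) - 48)*(3/8) = (-47*18 - 48)*(3*(⅛)) = (-846 - 48)*(3/8) = -894*3/8 = -1341/4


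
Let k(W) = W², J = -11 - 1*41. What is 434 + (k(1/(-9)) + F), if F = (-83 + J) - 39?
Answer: 21061/81 ≈ 260.01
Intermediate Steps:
J = -52 (J = -11 - 41 = -52)
F = -174 (F = (-83 - 52) - 39 = -135 - 39 = -174)
434 + (k(1/(-9)) + F) = 434 + ((1/(-9))² - 174) = 434 + ((-⅑)² - 174) = 434 + (1/81 - 174) = 434 - 14093/81 = 21061/81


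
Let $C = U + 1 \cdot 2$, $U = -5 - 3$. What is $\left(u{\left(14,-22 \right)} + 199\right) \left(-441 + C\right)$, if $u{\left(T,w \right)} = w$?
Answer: $-79119$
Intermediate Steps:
$U = -8$
$C = -6$ ($C = -8 + 1 \cdot 2 = -8 + 2 = -6$)
$\left(u{\left(14,-22 \right)} + 199\right) \left(-441 + C\right) = \left(-22 + 199\right) \left(-441 - 6\right) = 177 \left(-447\right) = -79119$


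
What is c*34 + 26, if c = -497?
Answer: -16872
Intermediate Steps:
c*34 + 26 = -497*34 + 26 = -16898 + 26 = -16872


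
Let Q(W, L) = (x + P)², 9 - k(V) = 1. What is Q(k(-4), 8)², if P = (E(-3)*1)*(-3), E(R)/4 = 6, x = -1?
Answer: 28398241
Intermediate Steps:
E(R) = 24 (E(R) = 4*6 = 24)
k(V) = 8 (k(V) = 9 - 1*1 = 9 - 1 = 8)
P = -72 (P = (24*1)*(-3) = 24*(-3) = -72)
Q(W, L) = 5329 (Q(W, L) = (-1 - 72)² = (-73)² = 5329)
Q(k(-4), 8)² = 5329² = 28398241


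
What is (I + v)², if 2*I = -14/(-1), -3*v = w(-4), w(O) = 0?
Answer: 49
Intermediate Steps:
v = 0 (v = -⅓*0 = 0)
I = 7 (I = (-14/(-1))/2 = (-14*(-1))/2 = (½)*14 = 7)
(I + v)² = (7 + 0)² = 7² = 49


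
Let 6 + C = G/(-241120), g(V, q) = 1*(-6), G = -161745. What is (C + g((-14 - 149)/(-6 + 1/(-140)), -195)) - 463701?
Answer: -22362063363/48224 ≈ -4.6371e+5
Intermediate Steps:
g(V, q) = -6
C = -256995/48224 (C = -6 - 161745/(-241120) = -6 - 161745*(-1/241120) = -6 + 32349/48224 = -256995/48224 ≈ -5.3292)
(C + g((-14 - 149)/(-6 + 1/(-140)), -195)) - 463701 = (-256995/48224 - 6) - 463701 = -546339/48224 - 463701 = -22362063363/48224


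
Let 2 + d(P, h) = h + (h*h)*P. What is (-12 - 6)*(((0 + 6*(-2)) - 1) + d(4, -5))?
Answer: -1440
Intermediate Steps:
d(P, h) = -2 + h + P*h² (d(P, h) = -2 + (h + (h*h)*P) = -2 + (h + h²*P) = -2 + (h + P*h²) = -2 + h + P*h²)
(-12 - 6)*(((0 + 6*(-2)) - 1) + d(4, -5)) = (-12 - 6)*(((0 + 6*(-2)) - 1) + (-2 - 5 + 4*(-5)²)) = -18*(((0 - 12) - 1) + (-2 - 5 + 4*25)) = -18*((-12 - 1) + (-2 - 5 + 100)) = -18*(-13 + 93) = -18*80 = -1440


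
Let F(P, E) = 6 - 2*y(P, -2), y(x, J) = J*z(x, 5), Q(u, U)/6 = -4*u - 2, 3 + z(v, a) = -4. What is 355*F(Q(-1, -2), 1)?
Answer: -7810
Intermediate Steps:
z(v, a) = -7 (z(v, a) = -3 - 4 = -7)
Q(u, U) = -12 - 24*u (Q(u, U) = 6*(-4*u - 2) = 6*(-2 - 4*u) = -12 - 24*u)
y(x, J) = -7*J (y(x, J) = J*(-7) = -7*J)
F(P, E) = -22 (F(P, E) = 6 - (-14)*(-2) = 6 - 2*14 = 6 - 28 = -22)
355*F(Q(-1, -2), 1) = 355*(-22) = -7810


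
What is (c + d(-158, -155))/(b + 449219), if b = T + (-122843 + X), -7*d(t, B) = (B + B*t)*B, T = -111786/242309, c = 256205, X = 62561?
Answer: 1348536816240/659699766229 ≈ 2.0442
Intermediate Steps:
T = -111786/242309 (T = -111786*1/242309 = -111786/242309 ≈ -0.46134)
d(t, B) = -B*(B + B*t)/7 (d(t, B) = -(B + B*t)*B/7 = -B*(B + B*t)/7)
b = -14606982924/242309 (b = -111786/242309 + (-122843 + 62561) = -111786/242309 - 60282 = -14606982924/242309 ≈ -60282.)
(c + d(-158, -155))/(b + 449219) = (256205 + (1/7)*(-155)**2*(-1 - 1*(-158)))/(-14606982924/242309 + 449219) = (256205 + (1/7)*24025*(-1 + 158))/(94242823747/242309) = (256205 + (1/7)*24025*157)*(242309/94242823747) = (256205 + 3771925/7)*(242309/94242823747) = (5565360/7)*(242309/94242823747) = 1348536816240/659699766229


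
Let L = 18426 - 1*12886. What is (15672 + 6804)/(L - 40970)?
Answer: -3746/5905 ≈ -0.63438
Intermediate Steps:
L = 5540 (L = 18426 - 12886 = 5540)
(15672 + 6804)/(L - 40970) = (15672 + 6804)/(5540 - 40970) = 22476/(-35430) = 22476*(-1/35430) = -3746/5905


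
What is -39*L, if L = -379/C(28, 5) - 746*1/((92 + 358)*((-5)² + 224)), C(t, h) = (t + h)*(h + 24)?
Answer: 93558556/5957325 ≈ 15.705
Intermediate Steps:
C(t, h) = (24 + h)*(h + t) (C(t, h) = (h + t)*(24 + h) = (24 + h)*(h + t))
L = -7196812/17871975 (L = -379/(5² + 24*5 + 24*28 + 5*28) - 746*1/((92 + 358)*((-5)² + 224)) = -379/(25 + 120 + 672 + 140) - 746*1/(450*(25 + 224)) = -379/957 - 746/(450*249) = -379*1/957 - 746/112050 = -379/957 - 746*1/112050 = -379/957 - 373/56025 = -7196812/17871975 ≈ -0.40269)
-39*L = -39*(-7196812/17871975) = 93558556/5957325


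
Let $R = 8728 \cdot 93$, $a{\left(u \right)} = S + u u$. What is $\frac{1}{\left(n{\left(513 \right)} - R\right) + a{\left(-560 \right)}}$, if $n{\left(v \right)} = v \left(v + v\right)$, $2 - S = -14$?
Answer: $\frac{1}{28250} \approx 3.5398 \cdot 10^{-5}$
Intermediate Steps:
$S = 16$ ($S = 2 - -14 = 2 + 14 = 16$)
$a{\left(u \right)} = 16 + u^{2}$ ($a{\left(u \right)} = 16 + u u = 16 + u^{2}$)
$n{\left(v \right)} = 2 v^{2}$ ($n{\left(v \right)} = v 2 v = 2 v^{2}$)
$R = 811704$
$\frac{1}{\left(n{\left(513 \right)} - R\right) + a{\left(-560 \right)}} = \frac{1}{\left(2 \cdot 513^{2} - 811704\right) + \left(16 + \left(-560\right)^{2}\right)} = \frac{1}{\left(2 \cdot 263169 - 811704\right) + \left(16 + 313600\right)} = \frac{1}{\left(526338 - 811704\right) + 313616} = \frac{1}{-285366 + 313616} = \frac{1}{28250}$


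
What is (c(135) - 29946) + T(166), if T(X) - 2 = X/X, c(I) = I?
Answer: -29808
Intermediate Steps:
T(X) = 3 (T(X) = 2 + X/X = 2 + 1 = 3)
(c(135) - 29946) + T(166) = (135 - 29946) + 3 = -29811 + 3 = -29808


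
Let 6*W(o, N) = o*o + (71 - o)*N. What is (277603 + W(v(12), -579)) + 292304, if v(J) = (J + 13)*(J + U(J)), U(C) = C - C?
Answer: 1214011/2 ≈ 6.0701e+5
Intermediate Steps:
U(C) = 0
v(J) = J*(13 + J) (v(J) = (J + 13)*(J + 0) = (13 + J)*J = J*(13 + J))
W(o, N) = o²/6 + N*(71 - o)/6 (W(o, N) = (o*o + (71 - o)*N)/6 = (o² + N*(71 - o))/6 = o²/6 + N*(71 - o)/6)
(277603 + W(v(12), -579)) + 292304 = (277603 + ((12*(13 + 12))²/6 + (71/6)*(-579) - ⅙*(-579)*12*(13 + 12))) + 292304 = (277603 + ((12*25)²/6 - 13703/2 - ⅙*(-579)*12*25)) + 292304 = (277603 + ((⅙)*300² - 13703/2 - ⅙*(-579)*300)) + 292304 = (277603 + ((⅙)*90000 - 13703/2 + 28950)) + 292304 = (277603 + (15000 - 13703/2 + 28950)) + 292304 = (277603 + 74197/2) + 292304 = 629403/2 + 292304 = 1214011/2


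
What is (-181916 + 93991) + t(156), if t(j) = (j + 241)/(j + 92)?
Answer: -21805003/248 ≈ -87923.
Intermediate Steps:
t(j) = (241 + j)/(92 + j)
(-181916 + 93991) + t(156) = (-181916 + 93991) + (241 + 156)/(92 + 156) = -87925 + 397/248 = -21805003/248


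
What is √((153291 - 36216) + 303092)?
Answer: √420167 ≈ 648.20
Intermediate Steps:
√((153291 - 36216) + 303092) = √(117075 + 303092) = √420167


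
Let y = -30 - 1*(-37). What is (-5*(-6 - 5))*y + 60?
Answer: 445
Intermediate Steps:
y = 7 (y = -30 + 37 = 7)
(-5*(-6 - 5))*y + 60 = -5*(-6 - 5)*7 + 60 = -5*(-11)*7 + 60 = 55*7 + 60 = 385 + 60 = 445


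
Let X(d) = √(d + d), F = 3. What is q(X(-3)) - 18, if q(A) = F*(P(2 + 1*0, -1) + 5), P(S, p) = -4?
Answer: -15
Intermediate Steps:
X(d) = √2*√d (X(d) = √(2*d) = √2*√d)
q(A) = 3 (q(A) = 3*(-4 + 5) = 3*1 = 3)
q(X(-3)) - 18 = 3 - 18 = -15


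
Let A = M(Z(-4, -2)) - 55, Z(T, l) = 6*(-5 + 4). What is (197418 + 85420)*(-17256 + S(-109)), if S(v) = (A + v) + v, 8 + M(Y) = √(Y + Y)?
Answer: -4960130006 + 565676*I*√3 ≈ -4.9601e+9 + 9.7978e+5*I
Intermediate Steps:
Z(T, l) = -6 (Z(T, l) = 6*(-1) = -6)
M(Y) = -8 + √2*√Y (M(Y) = -8 + √(Y + Y) = -8 + √(2*Y) = -8 + √2*√Y)
A = -63 + 2*I*√3 (A = (-8 + √2*√(-6)) - 55 = (-8 + √2*(I*√6)) - 55 = (-8 + 2*I*√3) - 55 = -63 + 2*I*√3 ≈ -63.0 + 3.4641*I)
S(v) = -63 + 2*v + 2*I*√3 (S(v) = ((-63 + 2*I*√3) + v) + v = (-63 + v + 2*I*√3) + v = -63 + 2*v + 2*I*√3)
(197418 + 85420)*(-17256 + S(-109)) = (197418 + 85420)*(-17256 + (-63 + 2*(-109) + 2*I*√3)) = 282838*(-17256 + (-63 - 218 + 2*I*√3)) = 282838*(-17256 + (-281 + 2*I*√3)) = 282838*(-17537 + 2*I*√3) = -4960130006 + 565676*I*√3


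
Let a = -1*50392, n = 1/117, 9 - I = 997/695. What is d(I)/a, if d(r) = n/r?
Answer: -695/31000452912 ≈ -2.2419e-8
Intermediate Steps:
I = 5258/695 (I = 9 - 997/695 = 5258/695 ≈ 7.5655)
n = 1/117 ≈ 0.0085470
d(r) = 1/(117*r)
a = -50392
d(I)/a = (1/(117*(5258/695)))/(-50392) = ((1/117)*(695/5258))*(-1/50392) = (695/615186)*(-1/50392) = -695/31000452912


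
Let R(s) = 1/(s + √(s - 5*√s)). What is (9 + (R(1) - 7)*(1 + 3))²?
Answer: 8217/25 + 1456*I/25 ≈ 328.68 + 58.24*I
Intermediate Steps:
(9 + (R(1) - 7)*(1 + 3))² = (9 + (1/(1 + √(1 - 5*√1)) - 7)*(1 + 3))² = (9 + (1/(1 + √(1 - 5*1)) - 7)*4)² = (9 + (1/(1 + √(1 - 5)) - 7)*4)² = (9 + (1/(1 + √(-4)) - 7)*4)² = (9 + (1/(1 + 2*I) - 7)*4)² = (9 + ((1 - 2*I)/5 - 7)*4)² = (9 + (-7 + (1 - 2*I)/5)*4)² = (9 + (-28 + 4*(1 - 2*I)/5))² = (-19 + 4*(1 - 2*I)/5)²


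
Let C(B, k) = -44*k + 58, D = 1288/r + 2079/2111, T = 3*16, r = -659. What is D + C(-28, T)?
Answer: -2858768953/1391149 ≈ -2055.0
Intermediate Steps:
T = 48
D = -1348907/1391149 (D = 1288/(-659) + 2079/2111 = 1288*(-1/659) + 2079*(1/2111) = -1288/659 + 2079/2111 = -1348907/1391149 ≈ -0.96964)
C(B, k) = 58 - 44*k
D + C(-28, T) = -1348907/1391149 + (58 - 44*48) = -1348907/1391149 + (58 - 2112) = -1348907/1391149 - 2054 = -2858768953/1391149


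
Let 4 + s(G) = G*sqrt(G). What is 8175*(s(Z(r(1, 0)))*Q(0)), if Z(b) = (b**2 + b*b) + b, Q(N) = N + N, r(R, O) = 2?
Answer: 0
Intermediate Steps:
Q(N) = 2*N
Z(b) = b + 2*b**2 (Z(b) = (b**2 + b**2) + b = 2*b**2 + b = b + 2*b**2)
s(G) = -4 + G**(3/2) (s(G) = -4 + G*sqrt(G) = -4 + G**(3/2))
8175*(s(Z(r(1, 0)))*Q(0)) = 8175*((-4 + (2*(1 + 2*2))**(3/2))*(2*0)) = 8175*((-4 + (2*(1 + 4))**(3/2))*0) = 8175*((-4 + (2*5)**(3/2))*0) = 8175*((-4 + 10**(3/2))*0) = 8175*((-4 + 10*sqrt(10))*0) = 8175*0 = 0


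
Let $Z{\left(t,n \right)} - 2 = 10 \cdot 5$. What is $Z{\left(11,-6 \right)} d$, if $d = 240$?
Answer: $12480$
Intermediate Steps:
$Z{\left(t,n \right)} = 52$ ($Z{\left(t,n \right)} = 2 + 10 \cdot 5 = 2 + 50 = 52$)
$Z{\left(11,-6 \right)} d = 52 \cdot 240 = 12480$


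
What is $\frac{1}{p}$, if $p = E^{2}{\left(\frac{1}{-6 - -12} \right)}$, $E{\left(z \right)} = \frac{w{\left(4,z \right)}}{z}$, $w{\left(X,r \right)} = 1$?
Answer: $\frac{1}{36} \approx 0.027778$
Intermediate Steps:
$E{\left(z \right)} = \frac{1}{z}$ ($E{\left(z \right)} = 1 \frac{1}{z} = \frac{1}{z}$)
$p = 36$ ($p = \left(\frac{1}{\frac{1}{-6 - -12}}\right)^{2} = \left(\frac{1}{\frac{1}{-6 + 12}}\right)^{2} = \left(\frac{1}{\frac{1}{6}}\right)^{2} = 6^{2} = 36$)
$\frac{1}{p} = \frac{1}{36}$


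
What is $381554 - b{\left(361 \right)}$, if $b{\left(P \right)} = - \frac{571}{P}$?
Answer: $\frac{137741565}{361} \approx 3.8156 \cdot 10^{5}$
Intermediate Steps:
$381554 - b{\left(361 \right)} = 381554 - - \frac{571}{361} = 381554 + \frac{571}{361} = \frac{137741565}{361}$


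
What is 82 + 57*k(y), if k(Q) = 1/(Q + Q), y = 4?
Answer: 713/8 ≈ 89.125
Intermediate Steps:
k(Q) = 1/(2*Q)
82 + 57*k(y) = 82 + 57*((½)/4) = 82 + 57*((½)*(¼)) = 82 + 57*(⅛) = 82 + 57/8 = 713/8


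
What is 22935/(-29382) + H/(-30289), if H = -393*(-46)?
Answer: -408615337/296650466 ≈ -1.3774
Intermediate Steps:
H = 18078
22935/(-29382) + H/(-30289) = 22935/(-29382) + 18078/(-30289) = 22935*(-1/29382) + 18078*(-1/30289) = -7645/9794 - 18078/30289 = -408615337/296650466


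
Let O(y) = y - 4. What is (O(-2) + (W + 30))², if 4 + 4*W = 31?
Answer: 15129/16 ≈ 945.56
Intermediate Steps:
W = 27/4 (W = -1 + (¼)*31 = -1 + 31/4 = 27/4 ≈ 6.7500)
O(y) = -4 + y
(O(-2) + (W + 30))² = ((-4 - 2) + (27/4 + 30))² = (-6 + 147/4)² = (123/4)² = 15129/16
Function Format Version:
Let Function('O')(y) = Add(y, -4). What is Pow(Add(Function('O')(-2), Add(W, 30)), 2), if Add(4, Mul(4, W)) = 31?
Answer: Rational(15129, 16) ≈ 945.56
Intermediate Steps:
W = Rational(27, 4) (W = Add(-1, Mul(Rational(1, 4), 31)) = Add(-1, Rational(31, 4)) = Rational(27, 4) ≈ 6.7500)
Function('O')(y) = Add(-4, y)
Pow(Add(Function('O')(-2), Add(W, 30)), 2) = Pow(Add(Add(-4, -2), Add(Rational(27, 4), 30)), 2) = Pow(Add(-6, Rational(147, 4)), 2) = Pow(Rational(123, 4), 2) = Rational(15129, 16)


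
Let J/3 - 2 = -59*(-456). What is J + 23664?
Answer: 104382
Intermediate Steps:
J = 80718 (J = 6 + 3*(-59*(-456)) = 6 + 3*26904 = 6 + 80712 = 80718)
J + 23664 = 80718 + 23664 = 104382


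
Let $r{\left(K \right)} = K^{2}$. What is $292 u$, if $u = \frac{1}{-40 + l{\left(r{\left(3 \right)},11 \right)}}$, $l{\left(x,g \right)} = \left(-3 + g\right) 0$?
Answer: $- \frac{73}{10} \approx -7.3$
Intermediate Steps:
$l{\left(x,g \right)} = 0$
$u = - \frac{1}{40}$ ($u = \frac{1}{-40 + 0} = \frac{1}{-40} = - \frac{1}{40} \approx -0.025$)
$292 u = 292 \left(- \frac{1}{40}\right) = - \frac{73}{10}$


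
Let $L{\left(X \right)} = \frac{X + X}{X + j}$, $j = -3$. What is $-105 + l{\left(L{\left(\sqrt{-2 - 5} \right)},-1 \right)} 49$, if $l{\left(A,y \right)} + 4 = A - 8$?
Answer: $- \frac{5201}{8} - \frac{147 i \sqrt{7}}{8} \approx -650.13 - 48.616 i$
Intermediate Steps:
$L{\left(X \right)} = \frac{2 X}{-3 + X}$ ($L{\left(X \right)} = \frac{X + X}{X - 3} = \frac{2 X}{-3 + X}$)
$l{\left(A,y \right)} = -12 + A$ ($l{\left(A,y \right)} = -4 + \left(A - 8\right) = -4 + \left(-8 + A\right) = -12 + A$)
$-105 + l{\left(L{\left(\sqrt{-2 - 5} \right)},-1 \right)} 49 = -105 + \left(-12 + \frac{2 \sqrt{-2 - 5}}{-3 + \sqrt{-2 - 5}}\right) 49 = -105 + \left(-12 + \frac{2 \sqrt{-7}}{-3 + \sqrt{-7}}\right) 49 = -105 + \left(-12 + \frac{2 i \sqrt{7}}{-3 + i \sqrt{7}}\right) 49 = -105 - \left(588 - \frac{98 i \sqrt{7}}{-3 + i \sqrt{7}}\right) = -693 + \frac{98 i \sqrt{7}}{-3 + i \sqrt{7}}$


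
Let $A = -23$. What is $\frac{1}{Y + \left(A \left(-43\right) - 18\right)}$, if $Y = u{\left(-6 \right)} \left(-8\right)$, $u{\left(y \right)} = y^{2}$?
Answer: $\frac{1}{683} \approx 0.0014641$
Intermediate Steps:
$Y = -288$ ($Y = \left(-6\right)^{2} \left(-8\right) = 36 \left(-8\right) = -288$)
$\frac{1}{Y + \left(A \left(-43\right) - 18\right)} = \frac{1}{-288 - -971} = \frac{1}{-288 + \left(989 - 18\right)} = \frac{1}{-288 + 971} = \frac{1}{683}$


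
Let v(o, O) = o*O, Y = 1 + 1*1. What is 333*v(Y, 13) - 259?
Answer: 8399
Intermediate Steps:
Y = 2 (Y = 1 + 1 = 2)
v(o, O) = O*o
333*v(Y, 13) - 259 = 333*(13*2) - 259 = 333*26 - 259 = 8658 - 259 = 8399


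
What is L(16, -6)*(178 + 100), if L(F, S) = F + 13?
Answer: 8062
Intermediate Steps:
L(F, S) = 13 + F
L(16, -6)*(178 + 100) = (13 + 16)*(178 + 100) = 29*278 = 8062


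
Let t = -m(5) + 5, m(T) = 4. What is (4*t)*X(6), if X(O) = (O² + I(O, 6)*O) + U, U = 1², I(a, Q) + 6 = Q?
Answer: 148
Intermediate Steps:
I(a, Q) = -6 + Q
U = 1
X(O) = 1 + O² (X(O) = (O² + (-6 + 6)*O) + 1 = (O² + 0*O) + 1 = (O² + 0) + 1 = O² + 1 = 1 + O²)
t = 1 (t = -1*4 + 5 = -4 + 5 = 1)
(4*t)*X(6) = (4*1)*(1 + 6²) = 4*(1 + 36) = 4*37 = 148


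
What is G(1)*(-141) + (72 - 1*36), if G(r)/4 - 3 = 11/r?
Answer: -7860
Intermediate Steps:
G(r) = 12 + 44/r (G(r) = 12 + 4*(11/r) = 12 + 44/r)
G(1)*(-141) + (72 - 1*36) = (12 + 44/1)*(-141) + (72 - 1*36) = (12 + 44*1)*(-141) + (72 - 36) = (12 + 44)*(-141) + 36 = 56*(-141) + 36 = -7896 + 36 = -7860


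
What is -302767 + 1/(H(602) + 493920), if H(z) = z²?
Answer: -259266648507/856324 ≈ -3.0277e+5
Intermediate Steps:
-302767 + 1/(H(602) + 493920) = -302767 + 1/(602² + 493920) = -302767 + 1/(362404 + 493920) = -302767 + 1/856324 = -259266648507/856324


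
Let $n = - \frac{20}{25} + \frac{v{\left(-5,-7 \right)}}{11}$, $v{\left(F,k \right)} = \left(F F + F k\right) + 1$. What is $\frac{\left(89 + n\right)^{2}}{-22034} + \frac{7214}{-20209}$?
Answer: $- \frac{509038253062}{673493722825} \approx -0.75582$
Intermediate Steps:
$v{\left(F,k \right)} = 1 + F^{2} + F k$ ($v{\left(F,k \right)} = \left(F^{2} + F k\right) + 1 = 1 + F^{2} + F k$)
$n = \frac{261}{55}$ ($n = - \frac{20}{25} + \frac{1 + \left(-5\right)^{2} - -35}{11} = \left(-20\right) \frac{1}{25} + \left(1 + 25 + 35\right) \frac{1}{11} = - \frac{4}{5} + 61 \cdot \frac{1}{11} = - \frac{4}{5} + \frac{61}{11} = \frac{261}{55} \approx 4.7455$)
$\frac{\left(89 + n\right)^{2}}{-22034} + \frac{7214}{-20209} = \frac{\left(89 + \frac{261}{55}\right)^{2}}{-22034} + \frac{7214}{-20209} = \left(\frac{5156}{55}\right)^{2} \left(- \frac{1}{22034}\right) + 7214 \left(- \frac{1}{20209}\right) = \frac{26584336}{3025} \left(- \frac{1}{22034}\right) - \frac{7214}{20209} = - \frac{13292168}{33326425} - \frac{7214}{20209} = - \frac{509038253062}{673493722825}$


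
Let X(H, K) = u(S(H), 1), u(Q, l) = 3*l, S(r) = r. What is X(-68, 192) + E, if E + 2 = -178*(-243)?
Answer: 43255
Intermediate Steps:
E = 43252 (E = -2 - 178*(-243) = -2 + 43254 = 43252)
X(H, K) = 3 (X(H, K) = 3*1 = 3)
X(-68, 192) + E = 3 + 43252 = 43255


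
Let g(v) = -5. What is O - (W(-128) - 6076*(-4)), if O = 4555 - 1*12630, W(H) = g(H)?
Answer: -32374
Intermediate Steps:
W(H) = -5
O = -8075 (O = 4555 - 12630 = -8075)
O - (W(-128) - 6076*(-4)) = -8075 - (-5 - 6076*(-4)) = -8075 - (-5 - 1*(-24304)) = -8075 - (-5 + 24304) = -8075 - 1*24299 = -8075 - 24299 = -32374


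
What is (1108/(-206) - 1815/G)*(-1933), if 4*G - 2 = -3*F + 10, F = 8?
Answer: -119384013/103 ≈ -1.1591e+6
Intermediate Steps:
G = -3 (G = ½ + (-3*8 + 10)/4 = ½ + (-24 + 10)/4 = ½ + (¼)*(-14) = ½ - 7/2 = -3)
(1108/(-206) - 1815/G)*(-1933) = (1108/(-206) - 1815/(-3))*(-1933) = (1108*(-1/206) - 1815*(-⅓))*(-1933) = (-554/103 + 605)*(-1933) = (61761/103)*(-1933) = -119384013/103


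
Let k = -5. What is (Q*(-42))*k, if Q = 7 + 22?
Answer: 6090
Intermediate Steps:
Q = 29
(Q*(-42))*k = (29*(-42))*(-5) = -1218*(-5) = 6090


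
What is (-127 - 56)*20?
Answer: -3660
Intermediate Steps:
(-127 - 56)*20 = -183*20 = -3660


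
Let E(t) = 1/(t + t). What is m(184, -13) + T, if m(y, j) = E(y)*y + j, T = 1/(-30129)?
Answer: -753227/60258 ≈ -12.500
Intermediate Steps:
T = -1/30129 ≈ -3.3191e-5
E(t) = 1/(2*t)
m(y, j) = ½ + j (m(y, j) = (1/(2*y))*y + j = ½ + j)
m(184, -13) + T = (½ - 13) - 1/30129 = -25/2 - 1/30129 = -753227/60258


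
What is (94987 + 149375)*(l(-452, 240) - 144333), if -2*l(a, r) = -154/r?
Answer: -1410776885861/40 ≈ -3.5269e+10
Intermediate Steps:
l(a, r) = 77/r (l(a, r) = -(-77)/r = 77/r)
(94987 + 149375)*(l(-452, 240) - 144333) = (94987 + 149375)*(77/240 - 144333) = 244362*(77*(1/240) - 144333) = 244362*(77/240 - 144333) = 244362*(-34639843/240) = -1410776885861/40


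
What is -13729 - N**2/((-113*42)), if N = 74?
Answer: -32576179/2373 ≈ -13728.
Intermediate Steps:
-13729 - N**2/((-113*42)) = -13729 - 74**2/((-113*42)) = -13729 - 5476/(-4746) = -13729 - 5476*(-1)/4746 = -13729 - 1*(-2738/2373) = -13729 + 2738/2373 = -32576179/2373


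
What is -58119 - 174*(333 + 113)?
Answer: -135723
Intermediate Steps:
-58119 - 174*(333 + 113) = -58119 - 174*446 = -58119 - 77604 = -135723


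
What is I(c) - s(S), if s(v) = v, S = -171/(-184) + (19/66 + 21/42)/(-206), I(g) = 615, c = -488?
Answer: 384052003/625416 ≈ 614.07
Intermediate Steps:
S = 578837/625416 (S = -171*(-1/184) + (19*(1/66) + 21*(1/42))*(-1/206) = 171/184 + (19/66 + ½)*(-1/206) = 171/184 + (26/33)*(-1/206) = 171/184 - 13/3399 = 578837/625416 ≈ 0.92552)
I(c) - s(S) = 615 - 1*578837/625416 = 615 - 578837/625416 = 384052003/625416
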